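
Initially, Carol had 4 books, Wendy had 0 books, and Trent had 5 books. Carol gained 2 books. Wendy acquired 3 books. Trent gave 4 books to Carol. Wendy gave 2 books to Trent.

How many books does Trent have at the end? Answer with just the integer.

Tracking counts step by step:
Start: Carol=4, Wendy=0, Trent=5
Event 1 (Carol +2): Carol: 4 -> 6. State: Carol=6, Wendy=0, Trent=5
Event 2 (Wendy +3): Wendy: 0 -> 3. State: Carol=6, Wendy=3, Trent=5
Event 3 (Trent -> Carol, 4): Trent: 5 -> 1, Carol: 6 -> 10. State: Carol=10, Wendy=3, Trent=1
Event 4 (Wendy -> Trent, 2): Wendy: 3 -> 1, Trent: 1 -> 3. State: Carol=10, Wendy=1, Trent=3

Trent's final count: 3

Answer: 3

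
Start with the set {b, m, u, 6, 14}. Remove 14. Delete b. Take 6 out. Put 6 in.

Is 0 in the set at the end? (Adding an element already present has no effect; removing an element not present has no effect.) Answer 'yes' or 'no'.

Answer: no

Derivation:
Tracking the set through each operation:
Start: {14, 6, b, m, u}
Event 1 (remove 14): removed. Set: {6, b, m, u}
Event 2 (remove b): removed. Set: {6, m, u}
Event 3 (remove 6): removed. Set: {m, u}
Event 4 (add 6): added. Set: {6, m, u}

Final set: {6, m, u} (size 3)
0 is NOT in the final set.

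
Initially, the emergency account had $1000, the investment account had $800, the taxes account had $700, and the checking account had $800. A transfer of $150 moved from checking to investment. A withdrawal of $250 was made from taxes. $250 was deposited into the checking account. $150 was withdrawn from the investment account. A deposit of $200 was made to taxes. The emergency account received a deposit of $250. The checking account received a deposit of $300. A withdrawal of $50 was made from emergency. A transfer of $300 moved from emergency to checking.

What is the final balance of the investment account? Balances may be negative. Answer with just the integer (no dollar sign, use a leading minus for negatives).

Tracking account balances step by step:
Start: emergency=1000, investment=800, taxes=700, checking=800
Event 1 (transfer 150 checking -> investment): checking: 800 - 150 = 650, investment: 800 + 150 = 950. Balances: emergency=1000, investment=950, taxes=700, checking=650
Event 2 (withdraw 250 from taxes): taxes: 700 - 250 = 450. Balances: emergency=1000, investment=950, taxes=450, checking=650
Event 3 (deposit 250 to checking): checking: 650 + 250 = 900. Balances: emergency=1000, investment=950, taxes=450, checking=900
Event 4 (withdraw 150 from investment): investment: 950 - 150 = 800. Balances: emergency=1000, investment=800, taxes=450, checking=900
Event 5 (deposit 200 to taxes): taxes: 450 + 200 = 650. Balances: emergency=1000, investment=800, taxes=650, checking=900
Event 6 (deposit 250 to emergency): emergency: 1000 + 250 = 1250. Balances: emergency=1250, investment=800, taxes=650, checking=900
Event 7 (deposit 300 to checking): checking: 900 + 300 = 1200. Balances: emergency=1250, investment=800, taxes=650, checking=1200
Event 8 (withdraw 50 from emergency): emergency: 1250 - 50 = 1200. Balances: emergency=1200, investment=800, taxes=650, checking=1200
Event 9 (transfer 300 emergency -> checking): emergency: 1200 - 300 = 900, checking: 1200 + 300 = 1500. Balances: emergency=900, investment=800, taxes=650, checking=1500

Final balance of investment: 800

Answer: 800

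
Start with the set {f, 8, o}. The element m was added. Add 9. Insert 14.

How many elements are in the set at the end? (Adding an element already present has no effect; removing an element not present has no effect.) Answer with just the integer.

Answer: 6

Derivation:
Tracking the set through each operation:
Start: {8, f, o}
Event 1 (add m): added. Set: {8, f, m, o}
Event 2 (add 9): added. Set: {8, 9, f, m, o}
Event 3 (add 14): added. Set: {14, 8, 9, f, m, o}

Final set: {14, 8, 9, f, m, o} (size 6)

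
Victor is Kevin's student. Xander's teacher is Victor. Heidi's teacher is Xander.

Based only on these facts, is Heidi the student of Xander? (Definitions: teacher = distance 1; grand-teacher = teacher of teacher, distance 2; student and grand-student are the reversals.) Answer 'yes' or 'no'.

Answer: yes

Derivation:
Reconstructing the teacher chain from the given facts:
  Kevin -> Victor -> Xander -> Heidi
(each arrow means 'teacher of the next')
Positions in the chain (0 = top):
  position of Kevin: 0
  position of Victor: 1
  position of Xander: 2
  position of Heidi: 3

Heidi is at position 3, Xander is at position 2; signed distance (j - i) = -1.
'student' requires j - i = -1. Actual distance is -1, so the relation HOLDS.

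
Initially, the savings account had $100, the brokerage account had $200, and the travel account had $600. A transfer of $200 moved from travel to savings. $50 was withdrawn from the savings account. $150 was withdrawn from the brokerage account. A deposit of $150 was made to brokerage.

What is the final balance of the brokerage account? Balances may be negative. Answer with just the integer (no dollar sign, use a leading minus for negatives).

Answer: 200

Derivation:
Tracking account balances step by step:
Start: savings=100, brokerage=200, travel=600
Event 1 (transfer 200 travel -> savings): travel: 600 - 200 = 400, savings: 100 + 200 = 300. Balances: savings=300, brokerage=200, travel=400
Event 2 (withdraw 50 from savings): savings: 300 - 50 = 250. Balances: savings=250, brokerage=200, travel=400
Event 3 (withdraw 150 from brokerage): brokerage: 200 - 150 = 50. Balances: savings=250, brokerage=50, travel=400
Event 4 (deposit 150 to brokerage): brokerage: 50 + 150 = 200. Balances: savings=250, brokerage=200, travel=400

Final balance of brokerage: 200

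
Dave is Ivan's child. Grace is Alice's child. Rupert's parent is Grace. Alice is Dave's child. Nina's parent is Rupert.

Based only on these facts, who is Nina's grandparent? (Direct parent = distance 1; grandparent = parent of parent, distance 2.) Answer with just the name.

Reconstructing the parent chain from the given facts:
  Ivan -> Dave -> Alice -> Grace -> Rupert -> Nina
(each arrow means 'parent of the next')
Positions in the chain (0 = top):
  position of Ivan: 0
  position of Dave: 1
  position of Alice: 2
  position of Grace: 3
  position of Rupert: 4
  position of Nina: 5

Nina is at position 5; the grandparent is 2 steps up the chain, i.e. position 3: Grace.

Answer: Grace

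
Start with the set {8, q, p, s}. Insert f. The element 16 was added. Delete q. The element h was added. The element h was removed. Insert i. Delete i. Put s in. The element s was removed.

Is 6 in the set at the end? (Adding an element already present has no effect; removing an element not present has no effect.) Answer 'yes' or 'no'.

Answer: no

Derivation:
Tracking the set through each operation:
Start: {8, p, q, s}
Event 1 (add f): added. Set: {8, f, p, q, s}
Event 2 (add 16): added. Set: {16, 8, f, p, q, s}
Event 3 (remove q): removed. Set: {16, 8, f, p, s}
Event 4 (add h): added. Set: {16, 8, f, h, p, s}
Event 5 (remove h): removed. Set: {16, 8, f, p, s}
Event 6 (add i): added. Set: {16, 8, f, i, p, s}
Event 7 (remove i): removed. Set: {16, 8, f, p, s}
Event 8 (add s): already present, no change. Set: {16, 8, f, p, s}
Event 9 (remove s): removed. Set: {16, 8, f, p}

Final set: {16, 8, f, p} (size 4)
6 is NOT in the final set.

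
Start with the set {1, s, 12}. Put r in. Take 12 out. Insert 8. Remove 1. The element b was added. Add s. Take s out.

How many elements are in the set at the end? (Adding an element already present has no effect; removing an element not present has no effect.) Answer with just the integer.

Tracking the set through each operation:
Start: {1, 12, s}
Event 1 (add r): added. Set: {1, 12, r, s}
Event 2 (remove 12): removed. Set: {1, r, s}
Event 3 (add 8): added. Set: {1, 8, r, s}
Event 4 (remove 1): removed. Set: {8, r, s}
Event 5 (add b): added. Set: {8, b, r, s}
Event 6 (add s): already present, no change. Set: {8, b, r, s}
Event 7 (remove s): removed. Set: {8, b, r}

Final set: {8, b, r} (size 3)

Answer: 3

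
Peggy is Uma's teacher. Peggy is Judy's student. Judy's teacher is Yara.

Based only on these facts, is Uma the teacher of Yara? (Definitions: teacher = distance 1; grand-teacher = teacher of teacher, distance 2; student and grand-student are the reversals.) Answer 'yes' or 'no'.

Answer: no

Derivation:
Reconstructing the teacher chain from the given facts:
  Yara -> Judy -> Peggy -> Uma
(each arrow means 'teacher of the next')
Positions in the chain (0 = top):
  position of Yara: 0
  position of Judy: 1
  position of Peggy: 2
  position of Uma: 3

Uma is at position 3, Yara is at position 0; signed distance (j - i) = -3.
'teacher' requires j - i = 1. Actual distance is -3, so the relation does NOT hold.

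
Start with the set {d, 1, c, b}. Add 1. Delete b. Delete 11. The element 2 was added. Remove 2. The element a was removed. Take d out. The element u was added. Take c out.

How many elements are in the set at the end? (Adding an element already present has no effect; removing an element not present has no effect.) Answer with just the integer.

Answer: 2

Derivation:
Tracking the set through each operation:
Start: {1, b, c, d}
Event 1 (add 1): already present, no change. Set: {1, b, c, d}
Event 2 (remove b): removed. Set: {1, c, d}
Event 3 (remove 11): not present, no change. Set: {1, c, d}
Event 4 (add 2): added. Set: {1, 2, c, d}
Event 5 (remove 2): removed. Set: {1, c, d}
Event 6 (remove a): not present, no change. Set: {1, c, d}
Event 7 (remove d): removed. Set: {1, c}
Event 8 (add u): added. Set: {1, c, u}
Event 9 (remove c): removed. Set: {1, u}

Final set: {1, u} (size 2)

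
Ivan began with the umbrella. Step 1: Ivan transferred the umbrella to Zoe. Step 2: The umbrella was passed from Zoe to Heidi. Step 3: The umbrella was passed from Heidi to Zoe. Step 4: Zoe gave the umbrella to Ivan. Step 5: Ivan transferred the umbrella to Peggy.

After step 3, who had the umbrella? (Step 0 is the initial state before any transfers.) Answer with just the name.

Answer: Zoe

Derivation:
Tracking the umbrella holder through step 3:
After step 0 (start): Ivan
After step 1: Zoe
After step 2: Heidi
After step 3: Zoe

At step 3, the holder is Zoe.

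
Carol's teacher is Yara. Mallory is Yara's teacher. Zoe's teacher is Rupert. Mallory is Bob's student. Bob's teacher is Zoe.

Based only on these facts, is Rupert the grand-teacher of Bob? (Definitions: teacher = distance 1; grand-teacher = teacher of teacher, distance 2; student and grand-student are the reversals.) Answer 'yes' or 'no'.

Reconstructing the teacher chain from the given facts:
  Rupert -> Zoe -> Bob -> Mallory -> Yara -> Carol
(each arrow means 'teacher of the next')
Positions in the chain (0 = top):
  position of Rupert: 0
  position of Zoe: 1
  position of Bob: 2
  position of Mallory: 3
  position of Yara: 4
  position of Carol: 5

Rupert is at position 0, Bob is at position 2; signed distance (j - i) = 2.
'grand-teacher' requires j - i = 2. Actual distance is 2, so the relation HOLDS.

Answer: yes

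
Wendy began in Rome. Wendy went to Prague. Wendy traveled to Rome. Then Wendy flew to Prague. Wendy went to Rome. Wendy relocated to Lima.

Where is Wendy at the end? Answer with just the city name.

Answer: Lima

Derivation:
Tracking Wendy's location:
Start: Wendy is in Rome.
After move 1: Rome -> Prague. Wendy is in Prague.
After move 2: Prague -> Rome. Wendy is in Rome.
After move 3: Rome -> Prague. Wendy is in Prague.
After move 4: Prague -> Rome. Wendy is in Rome.
After move 5: Rome -> Lima. Wendy is in Lima.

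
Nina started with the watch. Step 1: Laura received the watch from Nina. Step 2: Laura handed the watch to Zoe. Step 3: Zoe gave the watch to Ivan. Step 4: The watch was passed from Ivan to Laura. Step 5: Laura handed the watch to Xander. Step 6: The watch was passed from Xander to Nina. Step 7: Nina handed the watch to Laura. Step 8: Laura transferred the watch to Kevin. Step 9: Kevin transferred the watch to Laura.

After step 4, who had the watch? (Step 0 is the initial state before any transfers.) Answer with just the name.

Tracking the watch holder through step 4:
After step 0 (start): Nina
After step 1: Laura
After step 2: Zoe
After step 3: Ivan
After step 4: Laura

At step 4, the holder is Laura.

Answer: Laura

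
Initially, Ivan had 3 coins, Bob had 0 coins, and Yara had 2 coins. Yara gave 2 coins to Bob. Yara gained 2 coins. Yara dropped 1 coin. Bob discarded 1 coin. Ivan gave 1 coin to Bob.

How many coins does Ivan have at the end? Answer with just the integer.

Tracking counts step by step:
Start: Ivan=3, Bob=0, Yara=2
Event 1 (Yara -> Bob, 2): Yara: 2 -> 0, Bob: 0 -> 2. State: Ivan=3, Bob=2, Yara=0
Event 2 (Yara +2): Yara: 0 -> 2. State: Ivan=3, Bob=2, Yara=2
Event 3 (Yara -1): Yara: 2 -> 1. State: Ivan=3, Bob=2, Yara=1
Event 4 (Bob -1): Bob: 2 -> 1. State: Ivan=3, Bob=1, Yara=1
Event 5 (Ivan -> Bob, 1): Ivan: 3 -> 2, Bob: 1 -> 2. State: Ivan=2, Bob=2, Yara=1

Ivan's final count: 2

Answer: 2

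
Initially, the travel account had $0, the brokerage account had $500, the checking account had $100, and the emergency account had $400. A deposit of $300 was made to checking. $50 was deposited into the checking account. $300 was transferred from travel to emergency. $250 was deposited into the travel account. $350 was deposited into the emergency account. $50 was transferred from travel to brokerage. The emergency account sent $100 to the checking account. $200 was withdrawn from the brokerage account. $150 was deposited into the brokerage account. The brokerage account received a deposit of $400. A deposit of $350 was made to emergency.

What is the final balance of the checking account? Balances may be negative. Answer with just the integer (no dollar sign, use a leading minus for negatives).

Answer: 550

Derivation:
Tracking account balances step by step:
Start: travel=0, brokerage=500, checking=100, emergency=400
Event 1 (deposit 300 to checking): checking: 100 + 300 = 400. Balances: travel=0, brokerage=500, checking=400, emergency=400
Event 2 (deposit 50 to checking): checking: 400 + 50 = 450. Balances: travel=0, brokerage=500, checking=450, emergency=400
Event 3 (transfer 300 travel -> emergency): travel: 0 - 300 = -300, emergency: 400 + 300 = 700. Balances: travel=-300, brokerage=500, checking=450, emergency=700
Event 4 (deposit 250 to travel): travel: -300 + 250 = -50. Balances: travel=-50, brokerage=500, checking=450, emergency=700
Event 5 (deposit 350 to emergency): emergency: 700 + 350 = 1050. Balances: travel=-50, brokerage=500, checking=450, emergency=1050
Event 6 (transfer 50 travel -> brokerage): travel: -50 - 50 = -100, brokerage: 500 + 50 = 550. Balances: travel=-100, brokerage=550, checking=450, emergency=1050
Event 7 (transfer 100 emergency -> checking): emergency: 1050 - 100 = 950, checking: 450 + 100 = 550. Balances: travel=-100, brokerage=550, checking=550, emergency=950
Event 8 (withdraw 200 from brokerage): brokerage: 550 - 200 = 350. Balances: travel=-100, brokerage=350, checking=550, emergency=950
Event 9 (deposit 150 to brokerage): brokerage: 350 + 150 = 500. Balances: travel=-100, brokerage=500, checking=550, emergency=950
Event 10 (deposit 400 to brokerage): brokerage: 500 + 400 = 900. Balances: travel=-100, brokerage=900, checking=550, emergency=950
Event 11 (deposit 350 to emergency): emergency: 950 + 350 = 1300. Balances: travel=-100, brokerage=900, checking=550, emergency=1300

Final balance of checking: 550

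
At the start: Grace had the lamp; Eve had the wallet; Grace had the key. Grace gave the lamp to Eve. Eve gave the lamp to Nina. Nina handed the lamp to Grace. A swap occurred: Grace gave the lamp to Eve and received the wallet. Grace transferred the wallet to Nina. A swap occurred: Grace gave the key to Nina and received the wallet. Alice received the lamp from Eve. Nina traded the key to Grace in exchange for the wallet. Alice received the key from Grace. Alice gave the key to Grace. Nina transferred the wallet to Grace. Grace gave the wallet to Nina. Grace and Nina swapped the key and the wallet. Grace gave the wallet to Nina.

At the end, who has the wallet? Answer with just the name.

Answer: Nina

Derivation:
Tracking all object holders:
Start: lamp:Grace, wallet:Eve, key:Grace
Event 1 (give lamp: Grace -> Eve). State: lamp:Eve, wallet:Eve, key:Grace
Event 2 (give lamp: Eve -> Nina). State: lamp:Nina, wallet:Eve, key:Grace
Event 3 (give lamp: Nina -> Grace). State: lamp:Grace, wallet:Eve, key:Grace
Event 4 (swap lamp<->wallet: now lamp:Eve, wallet:Grace). State: lamp:Eve, wallet:Grace, key:Grace
Event 5 (give wallet: Grace -> Nina). State: lamp:Eve, wallet:Nina, key:Grace
Event 6 (swap key<->wallet: now key:Nina, wallet:Grace). State: lamp:Eve, wallet:Grace, key:Nina
Event 7 (give lamp: Eve -> Alice). State: lamp:Alice, wallet:Grace, key:Nina
Event 8 (swap key<->wallet: now key:Grace, wallet:Nina). State: lamp:Alice, wallet:Nina, key:Grace
Event 9 (give key: Grace -> Alice). State: lamp:Alice, wallet:Nina, key:Alice
Event 10 (give key: Alice -> Grace). State: lamp:Alice, wallet:Nina, key:Grace
Event 11 (give wallet: Nina -> Grace). State: lamp:Alice, wallet:Grace, key:Grace
Event 12 (give wallet: Grace -> Nina). State: lamp:Alice, wallet:Nina, key:Grace
Event 13 (swap key<->wallet: now key:Nina, wallet:Grace). State: lamp:Alice, wallet:Grace, key:Nina
Event 14 (give wallet: Grace -> Nina). State: lamp:Alice, wallet:Nina, key:Nina

Final state: lamp:Alice, wallet:Nina, key:Nina
The wallet is held by Nina.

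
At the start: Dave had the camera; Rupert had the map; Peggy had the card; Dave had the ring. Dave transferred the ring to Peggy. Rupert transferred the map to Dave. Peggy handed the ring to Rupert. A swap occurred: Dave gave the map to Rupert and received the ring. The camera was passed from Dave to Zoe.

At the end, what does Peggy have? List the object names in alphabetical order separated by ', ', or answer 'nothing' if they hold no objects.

Tracking all object holders:
Start: camera:Dave, map:Rupert, card:Peggy, ring:Dave
Event 1 (give ring: Dave -> Peggy). State: camera:Dave, map:Rupert, card:Peggy, ring:Peggy
Event 2 (give map: Rupert -> Dave). State: camera:Dave, map:Dave, card:Peggy, ring:Peggy
Event 3 (give ring: Peggy -> Rupert). State: camera:Dave, map:Dave, card:Peggy, ring:Rupert
Event 4 (swap map<->ring: now map:Rupert, ring:Dave). State: camera:Dave, map:Rupert, card:Peggy, ring:Dave
Event 5 (give camera: Dave -> Zoe). State: camera:Zoe, map:Rupert, card:Peggy, ring:Dave

Final state: camera:Zoe, map:Rupert, card:Peggy, ring:Dave
Peggy holds: card.

Answer: card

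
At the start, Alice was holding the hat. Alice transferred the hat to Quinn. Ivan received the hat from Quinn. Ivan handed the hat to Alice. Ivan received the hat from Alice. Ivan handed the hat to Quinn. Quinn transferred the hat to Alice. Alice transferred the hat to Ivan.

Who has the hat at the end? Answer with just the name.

Tracking the hat through each event:
Start: Alice has the hat.
After event 1: Quinn has the hat.
After event 2: Ivan has the hat.
After event 3: Alice has the hat.
After event 4: Ivan has the hat.
After event 5: Quinn has the hat.
After event 6: Alice has the hat.
After event 7: Ivan has the hat.

Answer: Ivan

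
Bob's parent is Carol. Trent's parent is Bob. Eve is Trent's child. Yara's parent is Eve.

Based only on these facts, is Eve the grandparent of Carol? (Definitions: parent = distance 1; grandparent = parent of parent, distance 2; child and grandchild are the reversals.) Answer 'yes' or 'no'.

Answer: no

Derivation:
Reconstructing the parent chain from the given facts:
  Carol -> Bob -> Trent -> Eve -> Yara
(each arrow means 'parent of the next')
Positions in the chain (0 = top):
  position of Carol: 0
  position of Bob: 1
  position of Trent: 2
  position of Eve: 3
  position of Yara: 4

Eve is at position 3, Carol is at position 0; signed distance (j - i) = -3.
'grandparent' requires j - i = 2. Actual distance is -3, so the relation does NOT hold.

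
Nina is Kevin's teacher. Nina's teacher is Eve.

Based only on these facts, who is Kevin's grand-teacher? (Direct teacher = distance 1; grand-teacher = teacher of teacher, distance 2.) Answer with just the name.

Reconstructing the teacher chain from the given facts:
  Eve -> Nina -> Kevin
(each arrow means 'teacher of the next')
Positions in the chain (0 = top):
  position of Eve: 0
  position of Nina: 1
  position of Kevin: 2

Kevin is at position 2; the grand-teacher is 2 steps up the chain, i.e. position 0: Eve.

Answer: Eve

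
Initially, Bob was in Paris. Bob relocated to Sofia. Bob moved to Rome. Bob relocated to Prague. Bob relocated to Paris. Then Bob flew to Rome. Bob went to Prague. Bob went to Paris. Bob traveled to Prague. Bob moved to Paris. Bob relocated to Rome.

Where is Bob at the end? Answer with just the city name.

Tracking Bob's location:
Start: Bob is in Paris.
After move 1: Paris -> Sofia. Bob is in Sofia.
After move 2: Sofia -> Rome. Bob is in Rome.
After move 3: Rome -> Prague. Bob is in Prague.
After move 4: Prague -> Paris. Bob is in Paris.
After move 5: Paris -> Rome. Bob is in Rome.
After move 6: Rome -> Prague. Bob is in Prague.
After move 7: Prague -> Paris. Bob is in Paris.
After move 8: Paris -> Prague. Bob is in Prague.
After move 9: Prague -> Paris. Bob is in Paris.
After move 10: Paris -> Rome. Bob is in Rome.

Answer: Rome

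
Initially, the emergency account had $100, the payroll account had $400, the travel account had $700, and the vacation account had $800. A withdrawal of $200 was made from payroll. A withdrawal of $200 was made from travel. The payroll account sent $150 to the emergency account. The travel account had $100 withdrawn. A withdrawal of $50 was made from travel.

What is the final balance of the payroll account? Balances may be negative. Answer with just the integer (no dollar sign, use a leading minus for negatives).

Answer: 50

Derivation:
Tracking account balances step by step:
Start: emergency=100, payroll=400, travel=700, vacation=800
Event 1 (withdraw 200 from payroll): payroll: 400 - 200 = 200. Balances: emergency=100, payroll=200, travel=700, vacation=800
Event 2 (withdraw 200 from travel): travel: 700 - 200 = 500. Balances: emergency=100, payroll=200, travel=500, vacation=800
Event 3 (transfer 150 payroll -> emergency): payroll: 200 - 150 = 50, emergency: 100 + 150 = 250. Balances: emergency=250, payroll=50, travel=500, vacation=800
Event 4 (withdraw 100 from travel): travel: 500 - 100 = 400. Balances: emergency=250, payroll=50, travel=400, vacation=800
Event 5 (withdraw 50 from travel): travel: 400 - 50 = 350. Balances: emergency=250, payroll=50, travel=350, vacation=800

Final balance of payroll: 50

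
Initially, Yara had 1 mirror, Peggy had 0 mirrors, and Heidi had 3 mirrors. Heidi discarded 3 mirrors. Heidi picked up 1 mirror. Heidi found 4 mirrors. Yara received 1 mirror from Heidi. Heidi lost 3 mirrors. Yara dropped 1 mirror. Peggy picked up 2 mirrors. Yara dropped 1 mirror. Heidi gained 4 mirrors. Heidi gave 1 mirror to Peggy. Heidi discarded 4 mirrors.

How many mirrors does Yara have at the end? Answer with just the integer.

Answer: 0

Derivation:
Tracking counts step by step:
Start: Yara=1, Peggy=0, Heidi=3
Event 1 (Heidi -3): Heidi: 3 -> 0. State: Yara=1, Peggy=0, Heidi=0
Event 2 (Heidi +1): Heidi: 0 -> 1. State: Yara=1, Peggy=0, Heidi=1
Event 3 (Heidi +4): Heidi: 1 -> 5. State: Yara=1, Peggy=0, Heidi=5
Event 4 (Heidi -> Yara, 1): Heidi: 5 -> 4, Yara: 1 -> 2. State: Yara=2, Peggy=0, Heidi=4
Event 5 (Heidi -3): Heidi: 4 -> 1. State: Yara=2, Peggy=0, Heidi=1
Event 6 (Yara -1): Yara: 2 -> 1. State: Yara=1, Peggy=0, Heidi=1
Event 7 (Peggy +2): Peggy: 0 -> 2. State: Yara=1, Peggy=2, Heidi=1
Event 8 (Yara -1): Yara: 1 -> 0. State: Yara=0, Peggy=2, Heidi=1
Event 9 (Heidi +4): Heidi: 1 -> 5. State: Yara=0, Peggy=2, Heidi=5
Event 10 (Heidi -> Peggy, 1): Heidi: 5 -> 4, Peggy: 2 -> 3. State: Yara=0, Peggy=3, Heidi=4
Event 11 (Heidi -4): Heidi: 4 -> 0. State: Yara=0, Peggy=3, Heidi=0

Yara's final count: 0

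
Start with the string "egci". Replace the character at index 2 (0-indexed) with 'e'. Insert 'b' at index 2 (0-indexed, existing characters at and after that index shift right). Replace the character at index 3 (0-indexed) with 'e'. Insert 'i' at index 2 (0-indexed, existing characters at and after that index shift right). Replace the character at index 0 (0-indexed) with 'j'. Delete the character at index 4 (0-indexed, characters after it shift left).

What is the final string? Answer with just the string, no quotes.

Applying each edit step by step:
Start: "egci"
Op 1 (replace idx 2: 'c' -> 'e'): "egci" -> "egei"
Op 2 (insert 'b' at idx 2): "egei" -> "egbei"
Op 3 (replace idx 3: 'e' -> 'e'): "egbei" -> "egbei"
Op 4 (insert 'i' at idx 2): "egbei" -> "egibei"
Op 5 (replace idx 0: 'e' -> 'j'): "egibei" -> "jgibei"
Op 6 (delete idx 4 = 'e'): "jgibei" -> "jgibi"

Answer: jgibi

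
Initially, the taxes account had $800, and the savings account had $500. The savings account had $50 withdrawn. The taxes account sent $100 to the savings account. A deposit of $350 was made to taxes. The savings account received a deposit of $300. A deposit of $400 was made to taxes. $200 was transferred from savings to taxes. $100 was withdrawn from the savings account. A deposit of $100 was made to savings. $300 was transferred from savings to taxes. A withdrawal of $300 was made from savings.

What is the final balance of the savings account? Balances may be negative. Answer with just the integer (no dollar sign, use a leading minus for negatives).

Tracking account balances step by step:
Start: taxes=800, savings=500
Event 1 (withdraw 50 from savings): savings: 500 - 50 = 450. Balances: taxes=800, savings=450
Event 2 (transfer 100 taxes -> savings): taxes: 800 - 100 = 700, savings: 450 + 100 = 550. Balances: taxes=700, savings=550
Event 3 (deposit 350 to taxes): taxes: 700 + 350 = 1050. Balances: taxes=1050, savings=550
Event 4 (deposit 300 to savings): savings: 550 + 300 = 850. Balances: taxes=1050, savings=850
Event 5 (deposit 400 to taxes): taxes: 1050 + 400 = 1450. Balances: taxes=1450, savings=850
Event 6 (transfer 200 savings -> taxes): savings: 850 - 200 = 650, taxes: 1450 + 200 = 1650. Balances: taxes=1650, savings=650
Event 7 (withdraw 100 from savings): savings: 650 - 100 = 550. Balances: taxes=1650, savings=550
Event 8 (deposit 100 to savings): savings: 550 + 100 = 650. Balances: taxes=1650, savings=650
Event 9 (transfer 300 savings -> taxes): savings: 650 - 300 = 350, taxes: 1650 + 300 = 1950. Balances: taxes=1950, savings=350
Event 10 (withdraw 300 from savings): savings: 350 - 300 = 50. Balances: taxes=1950, savings=50

Final balance of savings: 50

Answer: 50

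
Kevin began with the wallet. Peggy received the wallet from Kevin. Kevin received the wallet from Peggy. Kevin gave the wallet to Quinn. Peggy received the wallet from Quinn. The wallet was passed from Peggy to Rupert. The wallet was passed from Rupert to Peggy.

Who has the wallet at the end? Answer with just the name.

Answer: Peggy

Derivation:
Tracking the wallet through each event:
Start: Kevin has the wallet.
After event 1: Peggy has the wallet.
After event 2: Kevin has the wallet.
After event 3: Quinn has the wallet.
After event 4: Peggy has the wallet.
After event 5: Rupert has the wallet.
After event 6: Peggy has the wallet.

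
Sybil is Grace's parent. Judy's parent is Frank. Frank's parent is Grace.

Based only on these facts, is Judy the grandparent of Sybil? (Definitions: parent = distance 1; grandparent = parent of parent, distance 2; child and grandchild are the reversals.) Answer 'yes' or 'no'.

Reconstructing the parent chain from the given facts:
  Sybil -> Grace -> Frank -> Judy
(each arrow means 'parent of the next')
Positions in the chain (0 = top):
  position of Sybil: 0
  position of Grace: 1
  position of Frank: 2
  position of Judy: 3

Judy is at position 3, Sybil is at position 0; signed distance (j - i) = -3.
'grandparent' requires j - i = 2. Actual distance is -3, so the relation does NOT hold.

Answer: no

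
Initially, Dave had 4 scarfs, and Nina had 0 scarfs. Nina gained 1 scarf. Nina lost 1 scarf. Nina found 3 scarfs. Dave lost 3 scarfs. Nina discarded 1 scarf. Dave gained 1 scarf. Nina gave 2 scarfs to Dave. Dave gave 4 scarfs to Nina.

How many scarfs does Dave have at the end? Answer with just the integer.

Answer: 0

Derivation:
Tracking counts step by step:
Start: Dave=4, Nina=0
Event 1 (Nina +1): Nina: 0 -> 1. State: Dave=4, Nina=1
Event 2 (Nina -1): Nina: 1 -> 0. State: Dave=4, Nina=0
Event 3 (Nina +3): Nina: 0 -> 3. State: Dave=4, Nina=3
Event 4 (Dave -3): Dave: 4 -> 1. State: Dave=1, Nina=3
Event 5 (Nina -1): Nina: 3 -> 2. State: Dave=1, Nina=2
Event 6 (Dave +1): Dave: 1 -> 2. State: Dave=2, Nina=2
Event 7 (Nina -> Dave, 2): Nina: 2 -> 0, Dave: 2 -> 4. State: Dave=4, Nina=0
Event 8 (Dave -> Nina, 4): Dave: 4 -> 0, Nina: 0 -> 4. State: Dave=0, Nina=4

Dave's final count: 0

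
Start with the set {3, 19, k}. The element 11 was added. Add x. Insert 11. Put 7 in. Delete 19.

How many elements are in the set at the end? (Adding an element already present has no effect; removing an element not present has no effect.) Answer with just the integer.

Answer: 5

Derivation:
Tracking the set through each operation:
Start: {19, 3, k}
Event 1 (add 11): added. Set: {11, 19, 3, k}
Event 2 (add x): added. Set: {11, 19, 3, k, x}
Event 3 (add 11): already present, no change. Set: {11, 19, 3, k, x}
Event 4 (add 7): added. Set: {11, 19, 3, 7, k, x}
Event 5 (remove 19): removed. Set: {11, 3, 7, k, x}

Final set: {11, 3, 7, k, x} (size 5)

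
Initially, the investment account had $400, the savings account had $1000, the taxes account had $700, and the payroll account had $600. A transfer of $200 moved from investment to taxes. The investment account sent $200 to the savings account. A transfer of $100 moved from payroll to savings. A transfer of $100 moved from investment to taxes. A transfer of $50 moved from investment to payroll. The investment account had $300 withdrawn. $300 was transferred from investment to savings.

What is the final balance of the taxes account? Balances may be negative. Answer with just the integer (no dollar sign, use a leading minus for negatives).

Tracking account balances step by step:
Start: investment=400, savings=1000, taxes=700, payroll=600
Event 1 (transfer 200 investment -> taxes): investment: 400 - 200 = 200, taxes: 700 + 200 = 900. Balances: investment=200, savings=1000, taxes=900, payroll=600
Event 2 (transfer 200 investment -> savings): investment: 200 - 200 = 0, savings: 1000 + 200 = 1200. Balances: investment=0, savings=1200, taxes=900, payroll=600
Event 3 (transfer 100 payroll -> savings): payroll: 600 - 100 = 500, savings: 1200 + 100 = 1300. Balances: investment=0, savings=1300, taxes=900, payroll=500
Event 4 (transfer 100 investment -> taxes): investment: 0 - 100 = -100, taxes: 900 + 100 = 1000. Balances: investment=-100, savings=1300, taxes=1000, payroll=500
Event 5 (transfer 50 investment -> payroll): investment: -100 - 50 = -150, payroll: 500 + 50 = 550. Balances: investment=-150, savings=1300, taxes=1000, payroll=550
Event 6 (withdraw 300 from investment): investment: -150 - 300 = -450. Balances: investment=-450, savings=1300, taxes=1000, payroll=550
Event 7 (transfer 300 investment -> savings): investment: -450 - 300 = -750, savings: 1300 + 300 = 1600. Balances: investment=-750, savings=1600, taxes=1000, payroll=550

Final balance of taxes: 1000

Answer: 1000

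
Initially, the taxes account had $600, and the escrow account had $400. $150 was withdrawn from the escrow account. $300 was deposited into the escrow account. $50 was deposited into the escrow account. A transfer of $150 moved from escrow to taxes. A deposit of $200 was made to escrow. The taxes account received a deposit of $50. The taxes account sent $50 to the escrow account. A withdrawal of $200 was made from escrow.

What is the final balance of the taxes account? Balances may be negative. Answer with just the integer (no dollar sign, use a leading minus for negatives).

Answer: 750

Derivation:
Tracking account balances step by step:
Start: taxes=600, escrow=400
Event 1 (withdraw 150 from escrow): escrow: 400 - 150 = 250. Balances: taxes=600, escrow=250
Event 2 (deposit 300 to escrow): escrow: 250 + 300 = 550. Balances: taxes=600, escrow=550
Event 3 (deposit 50 to escrow): escrow: 550 + 50 = 600. Balances: taxes=600, escrow=600
Event 4 (transfer 150 escrow -> taxes): escrow: 600 - 150 = 450, taxes: 600 + 150 = 750. Balances: taxes=750, escrow=450
Event 5 (deposit 200 to escrow): escrow: 450 + 200 = 650. Balances: taxes=750, escrow=650
Event 6 (deposit 50 to taxes): taxes: 750 + 50 = 800. Balances: taxes=800, escrow=650
Event 7 (transfer 50 taxes -> escrow): taxes: 800 - 50 = 750, escrow: 650 + 50 = 700. Balances: taxes=750, escrow=700
Event 8 (withdraw 200 from escrow): escrow: 700 - 200 = 500. Balances: taxes=750, escrow=500

Final balance of taxes: 750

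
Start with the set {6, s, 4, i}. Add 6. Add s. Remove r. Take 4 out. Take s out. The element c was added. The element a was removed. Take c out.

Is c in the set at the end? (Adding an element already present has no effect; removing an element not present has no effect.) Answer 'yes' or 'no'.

Answer: no

Derivation:
Tracking the set through each operation:
Start: {4, 6, i, s}
Event 1 (add 6): already present, no change. Set: {4, 6, i, s}
Event 2 (add s): already present, no change. Set: {4, 6, i, s}
Event 3 (remove r): not present, no change. Set: {4, 6, i, s}
Event 4 (remove 4): removed. Set: {6, i, s}
Event 5 (remove s): removed. Set: {6, i}
Event 6 (add c): added. Set: {6, c, i}
Event 7 (remove a): not present, no change. Set: {6, c, i}
Event 8 (remove c): removed. Set: {6, i}

Final set: {6, i} (size 2)
c is NOT in the final set.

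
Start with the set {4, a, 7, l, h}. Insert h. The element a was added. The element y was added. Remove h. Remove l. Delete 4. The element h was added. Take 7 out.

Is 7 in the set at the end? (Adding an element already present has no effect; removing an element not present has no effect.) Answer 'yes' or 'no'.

Tracking the set through each operation:
Start: {4, 7, a, h, l}
Event 1 (add h): already present, no change. Set: {4, 7, a, h, l}
Event 2 (add a): already present, no change. Set: {4, 7, a, h, l}
Event 3 (add y): added. Set: {4, 7, a, h, l, y}
Event 4 (remove h): removed. Set: {4, 7, a, l, y}
Event 5 (remove l): removed. Set: {4, 7, a, y}
Event 6 (remove 4): removed. Set: {7, a, y}
Event 7 (add h): added. Set: {7, a, h, y}
Event 8 (remove 7): removed. Set: {a, h, y}

Final set: {a, h, y} (size 3)
7 is NOT in the final set.

Answer: no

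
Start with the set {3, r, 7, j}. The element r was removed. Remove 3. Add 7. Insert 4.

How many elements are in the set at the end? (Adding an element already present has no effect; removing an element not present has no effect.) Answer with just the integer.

Answer: 3

Derivation:
Tracking the set through each operation:
Start: {3, 7, j, r}
Event 1 (remove r): removed. Set: {3, 7, j}
Event 2 (remove 3): removed. Set: {7, j}
Event 3 (add 7): already present, no change. Set: {7, j}
Event 4 (add 4): added. Set: {4, 7, j}

Final set: {4, 7, j} (size 3)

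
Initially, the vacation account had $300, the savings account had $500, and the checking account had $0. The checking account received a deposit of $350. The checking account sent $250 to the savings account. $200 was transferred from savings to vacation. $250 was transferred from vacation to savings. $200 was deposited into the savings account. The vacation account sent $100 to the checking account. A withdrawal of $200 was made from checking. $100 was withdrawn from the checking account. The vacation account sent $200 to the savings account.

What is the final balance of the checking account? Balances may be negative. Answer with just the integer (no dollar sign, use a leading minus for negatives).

Tracking account balances step by step:
Start: vacation=300, savings=500, checking=0
Event 1 (deposit 350 to checking): checking: 0 + 350 = 350. Balances: vacation=300, savings=500, checking=350
Event 2 (transfer 250 checking -> savings): checking: 350 - 250 = 100, savings: 500 + 250 = 750. Balances: vacation=300, savings=750, checking=100
Event 3 (transfer 200 savings -> vacation): savings: 750 - 200 = 550, vacation: 300 + 200 = 500. Balances: vacation=500, savings=550, checking=100
Event 4 (transfer 250 vacation -> savings): vacation: 500 - 250 = 250, savings: 550 + 250 = 800. Balances: vacation=250, savings=800, checking=100
Event 5 (deposit 200 to savings): savings: 800 + 200 = 1000. Balances: vacation=250, savings=1000, checking=100
Event 6 (transfer 100 vacation -> checking): vacation: 250 - 100 = 150, checking: 100 + 100 = 200. Balances: vacation=150, savings=1000, checking=200
Event 7 (withdraw 200 from checking): checking: 200 - 200 = 0. Balances: vacation=150, savings=1000, checking=0
Event 8 (withdraw 100 from checking): checking: 0 - 100 = -100. Balances: vacation=150, savings=1000, checking=-100
Event 9 (transfer 200 vacation -> savings): vacation: 150 - 200 = -50, savings: 1000 + 200 = 1200. Balances: vacation=-50, savings=1200, checking=-100

Final balance of checking: -100

Answer: -100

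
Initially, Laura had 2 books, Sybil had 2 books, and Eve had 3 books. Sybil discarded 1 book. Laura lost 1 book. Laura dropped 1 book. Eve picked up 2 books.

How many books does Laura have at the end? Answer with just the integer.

Answer: 0

Derivation:
Tracking counts step by step:
Start: Laura=2, Sybil=2, Eve=3
Event 1 (Sybil -1): Sybil: 2 -> 1. State: Laura=2, Sybil=1, Eve=3
Event 2 (Laura -1): Laura: 2 -> 1. State: Laura=1, Sybil=1, Eve=3
Event 3 (Laura -1): Laura: 1 -> 0. State: Laura=0, Sybil=1, Eve=3
Event 4 (Eve +2): Eve: 3 -> 5. State: Laura=0, Sybil=1, Eve=5

Laura's final count: 0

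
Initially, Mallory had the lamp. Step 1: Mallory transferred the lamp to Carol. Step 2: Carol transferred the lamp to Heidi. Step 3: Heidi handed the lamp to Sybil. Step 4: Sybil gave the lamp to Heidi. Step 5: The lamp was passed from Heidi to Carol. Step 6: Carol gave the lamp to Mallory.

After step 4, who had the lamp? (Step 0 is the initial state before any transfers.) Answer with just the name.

Answer: Heidi

Derivation:
Tracking the lamp holder through step 4:
After step 0 (start): Mallory
After step 1: Carol
After step 2: Heidi
After step 3: Sybil
After step 4: Heidi

At step 4, the holder is Heidi.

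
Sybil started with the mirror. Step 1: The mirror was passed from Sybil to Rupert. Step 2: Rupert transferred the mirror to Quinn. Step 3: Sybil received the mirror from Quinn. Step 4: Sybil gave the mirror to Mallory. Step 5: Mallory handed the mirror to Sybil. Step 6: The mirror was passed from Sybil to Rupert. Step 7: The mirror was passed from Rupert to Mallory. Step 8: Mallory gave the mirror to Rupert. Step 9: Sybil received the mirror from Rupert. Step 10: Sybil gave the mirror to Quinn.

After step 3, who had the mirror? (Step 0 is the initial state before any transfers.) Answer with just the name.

Answer: Sybil

Derivation:
Tracking the mirror holder through step 3:
After step 0 (start): Sybil
After step 1: Rupert
After step 2: Quinn
After step 3: Sybil

At step 3, the holder is Sybil.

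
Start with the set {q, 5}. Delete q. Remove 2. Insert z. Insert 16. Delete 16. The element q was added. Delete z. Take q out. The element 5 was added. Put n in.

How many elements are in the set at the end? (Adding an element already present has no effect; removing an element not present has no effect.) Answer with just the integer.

Tracking the set through each operation:
Start: {5, q}
Event 1 (remove q): removed. Set: {5}
Event 2 (remove 2): not present, no change. Set: {5}
Event 3 (add z): added. Set: {5, z}
Event 4 (add 16): added. Set: {16, 5, z}
Event 5 (remove 16): removed. Set: {5, z}
Event 6 (add q): added. Set: {5, q, z}
Event 7 (remove z): removed. Set: {5, q}
Event 8 (remove q): removed. Set: {5}
Event 9 (add 5): already present, no change. Set: {5}
Event 10 (add n): added. Set: {5, n}

Final set: {5, n} (size 2)

Answer: 2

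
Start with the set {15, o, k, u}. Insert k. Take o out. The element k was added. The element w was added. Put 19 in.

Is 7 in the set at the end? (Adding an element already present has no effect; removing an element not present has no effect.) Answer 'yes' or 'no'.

Tracking the set through each operation:
Start: {15, k, o, u}
Event 1 (add k): already present, no change. Set: {15, k, o, u}
Event 2 (remove o): removed. Set: {15, k, u}
Event 3 (add k): already present, no change. Set: {15, k, u}
Event 4 (add w): added. Set: {15, k, u, w}
Event 5 (add 19): added. Set: {15, 19, k, u, w}

Final set: {15, 19, k, u, w} (size 5)
7 is NOT in the final set.

Answer: no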